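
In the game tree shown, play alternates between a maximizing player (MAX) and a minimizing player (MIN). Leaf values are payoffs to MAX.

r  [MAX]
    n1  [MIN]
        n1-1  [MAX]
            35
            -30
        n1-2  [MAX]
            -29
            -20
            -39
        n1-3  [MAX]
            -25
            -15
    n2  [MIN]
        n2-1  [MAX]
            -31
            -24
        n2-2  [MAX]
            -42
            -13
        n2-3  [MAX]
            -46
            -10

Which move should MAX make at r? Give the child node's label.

n1-1 (MAX): max(35, -30) = 35
n1-2 (MAX): max(-29, -20, -39) = -20
n1-3 (MAX): max(-25, -15) = -15
n1 (MIN): min(35, -20, -15) = -20
n2-1 (MAX): max(-31, -24) = -24
n2-2 (MAX): max(-42, -13) = -13
n2-3 (MAX): max(-46, -10) = -10
n2 (MIN): min(-24, -13, -10) = -24
r (MAX): max(-20, -24) = -20
MAX at r wants the highest of {n1=-20, n2=-24}, so chooses n1.

n1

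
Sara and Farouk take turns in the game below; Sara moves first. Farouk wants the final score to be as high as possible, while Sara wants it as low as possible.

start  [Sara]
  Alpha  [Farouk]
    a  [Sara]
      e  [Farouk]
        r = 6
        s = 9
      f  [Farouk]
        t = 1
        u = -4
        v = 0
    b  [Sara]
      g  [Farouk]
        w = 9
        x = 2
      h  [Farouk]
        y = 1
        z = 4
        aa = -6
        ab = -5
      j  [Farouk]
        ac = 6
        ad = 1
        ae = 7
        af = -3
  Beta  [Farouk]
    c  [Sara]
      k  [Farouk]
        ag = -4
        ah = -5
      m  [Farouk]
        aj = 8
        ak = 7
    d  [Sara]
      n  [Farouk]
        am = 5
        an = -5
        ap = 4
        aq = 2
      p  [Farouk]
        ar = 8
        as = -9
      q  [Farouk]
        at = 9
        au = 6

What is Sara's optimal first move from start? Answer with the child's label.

Alpha

e (Farouk): max(6, 9) = 9
f (Farouk): max(1, -4, 0) = 1
a (Sara): min(9, 1) = 1
g (Farouk): max(9, 2) = 9
h (Farouk): max(1, 4, -6, -5) = 4
j (Farouk): max(6, 1, 7, -3) = 7
b (Sara): min(9, 4, 7) = 4
Alpha (Farouk): max(1, 4) = 4
k (Farouk): max(-4, -5) = -4
m (Farouk): max(8, 7) = 8
c (Sara): min(-4, 8) = -4
n (Farouk): max(5, -5, 4, 2) = 5
p (Farouk): max(8, -9) = 8
q (Farouk): max(9, 6) = 9
d (Sara): min(5, 8, 9) = 5
Beta (Farouk): max(-4, 5) = 5
start (Sara): min(4, 5) = 4
Sara at start wants the lowest of {Alpha=4, Beta=5}, so chooses Alpha.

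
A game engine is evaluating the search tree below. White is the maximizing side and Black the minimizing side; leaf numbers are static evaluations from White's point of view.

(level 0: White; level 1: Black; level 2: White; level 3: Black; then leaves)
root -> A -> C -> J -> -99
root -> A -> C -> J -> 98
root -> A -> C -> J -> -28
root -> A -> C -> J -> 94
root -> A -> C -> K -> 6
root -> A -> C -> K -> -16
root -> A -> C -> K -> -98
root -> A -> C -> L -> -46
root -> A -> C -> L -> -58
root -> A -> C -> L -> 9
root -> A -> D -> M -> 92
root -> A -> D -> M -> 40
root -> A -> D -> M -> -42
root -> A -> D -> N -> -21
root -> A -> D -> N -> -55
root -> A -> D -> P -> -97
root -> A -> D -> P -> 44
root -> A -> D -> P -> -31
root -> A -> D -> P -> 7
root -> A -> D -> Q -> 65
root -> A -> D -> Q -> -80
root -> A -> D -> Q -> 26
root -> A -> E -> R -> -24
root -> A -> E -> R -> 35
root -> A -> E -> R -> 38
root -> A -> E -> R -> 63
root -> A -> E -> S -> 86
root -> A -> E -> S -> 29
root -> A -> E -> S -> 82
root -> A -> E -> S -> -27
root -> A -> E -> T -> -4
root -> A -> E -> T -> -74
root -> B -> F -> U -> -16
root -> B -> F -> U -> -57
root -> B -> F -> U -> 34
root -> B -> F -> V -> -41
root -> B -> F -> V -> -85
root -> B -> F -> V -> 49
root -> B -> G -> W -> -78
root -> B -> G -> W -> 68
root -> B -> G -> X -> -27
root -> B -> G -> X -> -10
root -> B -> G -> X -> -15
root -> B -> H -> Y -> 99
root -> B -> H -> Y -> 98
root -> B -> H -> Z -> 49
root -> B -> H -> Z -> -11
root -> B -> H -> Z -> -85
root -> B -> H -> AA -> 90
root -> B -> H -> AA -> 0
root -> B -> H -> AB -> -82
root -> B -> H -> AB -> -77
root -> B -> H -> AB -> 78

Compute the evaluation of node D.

M (Black): min(92, 40, -42) = -42
N (Black): min(-21, -55) = -55
P (Black): min(-97, 44, -31, 7) = -97
Q (Black): min(65, -80, 26) = -80
D (White): max(-42, -55, -97, -80) = -42

-42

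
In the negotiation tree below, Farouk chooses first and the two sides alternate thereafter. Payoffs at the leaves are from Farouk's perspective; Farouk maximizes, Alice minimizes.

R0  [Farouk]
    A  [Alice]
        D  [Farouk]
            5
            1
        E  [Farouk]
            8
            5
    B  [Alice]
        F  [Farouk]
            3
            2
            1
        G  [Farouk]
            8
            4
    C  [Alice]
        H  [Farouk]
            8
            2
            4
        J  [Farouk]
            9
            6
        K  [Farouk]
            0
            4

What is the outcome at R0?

5

D (Farouk): max(5, 1) = 5
E (Farouk): max(8, 5) = 8
A (Alice): min(5, 8) = 5
F (Farouk): max(3, 2, 1) = 3
G (Farouk): max(8, 4) = 8
B (Alice): min(3, 8) = 3
H (Farouk): max(8, 2, 4) = 8
J (Farouk): max(9, 6) = 9
K (Farouk): max(0, 4) = 4
C (Alice): min(8, 9, 4) = 4
R0 (Farouk): max(5, 3, 4) = 5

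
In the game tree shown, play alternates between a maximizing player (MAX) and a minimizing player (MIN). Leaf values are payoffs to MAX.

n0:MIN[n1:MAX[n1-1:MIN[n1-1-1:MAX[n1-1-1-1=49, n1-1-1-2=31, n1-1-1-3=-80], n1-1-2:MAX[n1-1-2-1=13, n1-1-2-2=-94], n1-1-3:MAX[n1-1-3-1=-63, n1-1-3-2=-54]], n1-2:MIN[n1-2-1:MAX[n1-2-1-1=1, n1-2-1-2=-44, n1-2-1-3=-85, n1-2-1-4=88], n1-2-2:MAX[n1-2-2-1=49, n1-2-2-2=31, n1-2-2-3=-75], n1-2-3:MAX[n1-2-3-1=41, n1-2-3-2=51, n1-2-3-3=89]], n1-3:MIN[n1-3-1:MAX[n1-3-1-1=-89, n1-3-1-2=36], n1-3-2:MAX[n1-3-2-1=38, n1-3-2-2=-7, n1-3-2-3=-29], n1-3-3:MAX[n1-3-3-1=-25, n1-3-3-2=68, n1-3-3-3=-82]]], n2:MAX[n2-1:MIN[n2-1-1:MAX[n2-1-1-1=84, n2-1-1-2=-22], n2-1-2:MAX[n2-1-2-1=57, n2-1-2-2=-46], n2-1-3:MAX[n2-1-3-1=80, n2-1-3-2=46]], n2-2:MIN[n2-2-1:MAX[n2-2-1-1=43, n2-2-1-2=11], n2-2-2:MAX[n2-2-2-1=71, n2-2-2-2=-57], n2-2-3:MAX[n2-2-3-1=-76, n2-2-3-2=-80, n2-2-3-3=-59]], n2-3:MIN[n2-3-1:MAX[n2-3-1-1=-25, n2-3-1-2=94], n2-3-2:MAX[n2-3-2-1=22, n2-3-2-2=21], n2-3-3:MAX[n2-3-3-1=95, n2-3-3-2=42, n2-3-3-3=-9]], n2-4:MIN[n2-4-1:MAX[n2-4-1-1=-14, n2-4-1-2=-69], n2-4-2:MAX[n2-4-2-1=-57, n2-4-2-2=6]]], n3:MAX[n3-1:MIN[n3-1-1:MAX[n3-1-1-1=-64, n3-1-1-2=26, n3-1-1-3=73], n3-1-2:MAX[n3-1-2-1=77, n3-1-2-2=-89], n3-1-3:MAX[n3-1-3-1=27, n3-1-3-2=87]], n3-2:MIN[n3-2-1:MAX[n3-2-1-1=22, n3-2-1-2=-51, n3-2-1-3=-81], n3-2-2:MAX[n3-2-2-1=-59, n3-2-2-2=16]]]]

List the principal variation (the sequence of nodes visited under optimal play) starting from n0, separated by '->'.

n0 -> n1 -> n1-2 -> n1-2-2 -> n1-2-2-1

n1-1-1 (MAX): max(49, 31, -80) = 49
n1-1-2 (MAX): max(13, -94) = 13
n1-1-3 (MAX): max(-63, -54) = -54
n1-1 (MIN): min(49, 13, -54) = -54
n1-2-1 (MAX): max(1, -44, -85, 88) = 88
n1-2-2 (MAX): max(49, 31, -75) = 49
n1-2-3 (MAX): max(41, 51, 89) = 89
n1-2 (MIN): min(88, 49, 89) = 49
n1-3-1 (MAX): max(-89, 36) = 36
n1-3-2 (MAX): max(38, -7, -29) = 38
n1-3-3 (MAX): max(-25, 68, -82) = 68
n1-3 (MIN): min(36, 38, 68) = 36
n1 (MAX): max(-54, 49, 36) = 49
n2-1-1 (MAX): max(84, -22) = 84
n2-1-2 (MAX): max(57, -46) = 57
n2-1-3 (MAX): max(80, 46) = 80
n2-1 (MIN): min(84, 57, 80) = 57
n2-2-1 (MAX): max(43, 11) = 43
n2-2-2 (MAX): max(71, -57) = 71
n2-2-3 (MAX): max(-76, -80, -59) = -59
n2-2 (MIN): min(43, 71, -59) = -59
n2-3-1 (MAX): max(-25, 94) = 94
n2-3-2 (MAX): max(22, 21) = 22
n2-3-3 (MAX): max(95, 42, -9) = 95
n2-3 (MIN): min(94, 22, 95) = 22
n2-4-1 (MAX): max(-14, -69) = -14
n2-4-2 (MAX): max(-57, 6) = 6
n2-4 (MIN): min(-14, 6) = -14
n2 (MAX): max(57, -59, 22, -14) = 57
n3-1-1 (MAX): max(-64, 26, 73) = 73
n3-1-2 (MAX): max(77, -89) = 77
n3-1-3 (MAX): max(27, 87) = 87
n3-1 (MIN): min(73, 77, 87) = 73
n3-2-1 (MAX): max(22, -51, -81) = 22
n3-2-2 (MAX): max(-59, 16) = 16
n3-2 (MIN): min(22, 16) = 16
n3 (MAX): max(73, 16) = 73
n0 (MIN): min(49, 57, 73) = 49
At n0, MIN picks n1 (lowest: 49).
At n1, MAX picks n1-2 (highest: 49).
At n1-2, MIN picks n1-2-2 (lowest: 49).
At n1-2-2, MAX picks n1-2-2-1 (highest: 49).
Terminal value 49.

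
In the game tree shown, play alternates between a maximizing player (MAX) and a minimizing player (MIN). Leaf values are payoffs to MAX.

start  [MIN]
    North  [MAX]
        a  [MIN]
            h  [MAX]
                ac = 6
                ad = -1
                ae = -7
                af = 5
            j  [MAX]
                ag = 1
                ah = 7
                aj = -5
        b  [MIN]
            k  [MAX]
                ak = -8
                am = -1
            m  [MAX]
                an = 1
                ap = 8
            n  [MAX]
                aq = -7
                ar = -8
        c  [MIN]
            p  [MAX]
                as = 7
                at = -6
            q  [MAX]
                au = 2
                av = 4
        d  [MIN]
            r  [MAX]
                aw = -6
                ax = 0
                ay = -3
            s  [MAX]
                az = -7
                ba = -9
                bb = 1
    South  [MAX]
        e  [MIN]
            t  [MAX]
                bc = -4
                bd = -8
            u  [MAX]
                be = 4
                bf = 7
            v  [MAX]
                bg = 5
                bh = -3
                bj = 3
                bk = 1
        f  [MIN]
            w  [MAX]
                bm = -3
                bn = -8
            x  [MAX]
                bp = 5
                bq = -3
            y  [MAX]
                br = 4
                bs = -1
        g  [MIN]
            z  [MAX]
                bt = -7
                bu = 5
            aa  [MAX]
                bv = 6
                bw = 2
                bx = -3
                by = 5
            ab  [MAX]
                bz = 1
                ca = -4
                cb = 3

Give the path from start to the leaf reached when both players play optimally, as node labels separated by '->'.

start -> South -> g -> ab -> cb

h (MAX): max(6, -1, -7, 5) = 6
j (MAX): max(1, 7, -5) = 7
a (MIN): min(6, 7) = 6
k (MAX): max(-8, -1) = -1
m (MAX): max(1, 8) = 8
n (MAX): max(-7, -8) = -7
b (MIN): min(-1, 8, -7) = -7
p (MAX): max(7, -6) = 7
q (MAX): max(2, 4) = 4
c (MIN): min(7, 4) = 4
r (MAX): max(-6, 0, -3) = 0
s (MAX): max(-7, -9, 1) = 1
d (MIN): min(0, 1) = 0
North (MAX): max(6, -7, 4, 0) = 6
t (MAX): max(-4, -8) = -4
u (MAX): max(4, 7) = 7
v (MAX): max(5, -3, 3, 1) = 5
e (MIN): min(-4, 7, 5) = -4
w (MAX): max(-3, -8) = -3
x (MAX): max(5, -3) = 5
y (MAX): max(4, -1) = 4
f (MIN): min(-3, 5, 4) = -3
z (MAX): max(-7, 5) = 5
aa (MAX): max(6, 2, -3, 5) = 6
ab (MAX): max(1, -4, 3) = 3
g (MIN): min(5, 6, 3) = 3
South (MAX): max(-4, -3, 3) = 3
start (MIN): min(6, 3) = 3
At start, MIN picks South (lowest: 3).
At South, MAX picks g (highest: 3).
At g, MIN picks ab (lowest: 3).
At ab, MAX picks cb (highest: 3).
Terminal value 3.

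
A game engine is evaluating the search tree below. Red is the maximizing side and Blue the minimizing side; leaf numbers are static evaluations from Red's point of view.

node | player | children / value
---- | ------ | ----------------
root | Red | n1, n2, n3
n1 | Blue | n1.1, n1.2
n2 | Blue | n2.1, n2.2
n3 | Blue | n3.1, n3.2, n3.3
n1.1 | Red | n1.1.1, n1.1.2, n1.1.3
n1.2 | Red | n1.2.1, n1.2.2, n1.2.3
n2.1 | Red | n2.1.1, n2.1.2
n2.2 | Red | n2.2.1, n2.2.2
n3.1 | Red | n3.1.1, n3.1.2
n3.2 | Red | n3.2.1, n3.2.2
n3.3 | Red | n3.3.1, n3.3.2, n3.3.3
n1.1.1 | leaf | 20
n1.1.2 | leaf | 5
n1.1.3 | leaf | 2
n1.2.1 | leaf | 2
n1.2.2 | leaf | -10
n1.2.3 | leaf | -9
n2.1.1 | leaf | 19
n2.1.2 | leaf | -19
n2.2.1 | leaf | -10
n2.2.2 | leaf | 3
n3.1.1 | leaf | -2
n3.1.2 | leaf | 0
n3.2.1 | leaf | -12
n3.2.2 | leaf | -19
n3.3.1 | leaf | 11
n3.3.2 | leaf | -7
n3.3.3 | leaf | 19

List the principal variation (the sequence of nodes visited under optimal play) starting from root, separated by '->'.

root -> n2 -> n2.2 -> n2.2.2

n1.1 (Red): max(20, 5, 2) = 20
n1.2 (Red): max(2, -10, -9) = 2
n1 (Blue): min(20, 2) = 2
n2.1 (Red): max(19, -19) = 19
n2.2 (Red): max(-10, 3) = 3
n2 (Blue): min(19, 3) = 3
n3.1 (Red): max(-2, 0) = 0
n3.2 (Red): max(-12, -19) = -12
n3.3 (Red): max(11, -7, 19) = 19
n3 (Blue): min(0, -12, 19) = -12
root (Red): max(2, 3, -12) = 3
At root, Red picks n2 (highest: 3).
At n2, Blue picks n2.2 (lowest: 3).
At n2.2, Red picks n2.2.2 (highest: 3).
Terminal value 3.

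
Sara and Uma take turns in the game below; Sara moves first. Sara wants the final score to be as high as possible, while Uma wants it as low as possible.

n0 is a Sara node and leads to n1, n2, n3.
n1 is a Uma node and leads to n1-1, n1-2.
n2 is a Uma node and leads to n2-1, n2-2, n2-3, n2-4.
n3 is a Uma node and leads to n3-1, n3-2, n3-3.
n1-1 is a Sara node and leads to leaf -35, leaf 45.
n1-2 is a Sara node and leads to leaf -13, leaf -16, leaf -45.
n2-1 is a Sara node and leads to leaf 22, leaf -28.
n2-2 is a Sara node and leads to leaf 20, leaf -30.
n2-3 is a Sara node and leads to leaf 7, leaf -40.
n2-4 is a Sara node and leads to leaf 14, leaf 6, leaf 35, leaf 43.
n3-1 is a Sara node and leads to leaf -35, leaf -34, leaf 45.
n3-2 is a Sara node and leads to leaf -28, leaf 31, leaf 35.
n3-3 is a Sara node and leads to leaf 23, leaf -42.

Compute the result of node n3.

23

n3-1 (Sara): max(-35, -34, 45) = 45
n3-2 (Sara): max(-28, 31, 35) = 35
n3-3 (Sara): max(23, -42) = 23
n3 (Uma): min(45, 35, 23) = 23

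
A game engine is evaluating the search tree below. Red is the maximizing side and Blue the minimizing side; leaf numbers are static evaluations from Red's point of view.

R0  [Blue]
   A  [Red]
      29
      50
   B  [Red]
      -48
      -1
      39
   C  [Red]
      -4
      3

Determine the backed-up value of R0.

3

A (Red): max(29, 50) = 50
B (Red): max(-48, -1, 39) = 39
C (Red): max(-4, 3) = 3
R0 (Blue): min(50, 39, 3) = 3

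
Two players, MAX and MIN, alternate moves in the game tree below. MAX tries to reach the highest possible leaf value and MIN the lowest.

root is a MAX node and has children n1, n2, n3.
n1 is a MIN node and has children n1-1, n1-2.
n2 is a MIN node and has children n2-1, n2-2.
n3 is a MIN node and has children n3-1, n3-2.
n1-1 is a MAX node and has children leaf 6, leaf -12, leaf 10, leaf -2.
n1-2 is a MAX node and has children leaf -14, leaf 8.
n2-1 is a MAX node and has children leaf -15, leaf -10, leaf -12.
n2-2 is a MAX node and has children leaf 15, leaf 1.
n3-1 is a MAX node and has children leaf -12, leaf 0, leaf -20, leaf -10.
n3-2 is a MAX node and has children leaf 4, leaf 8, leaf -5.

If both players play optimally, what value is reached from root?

8

n1-1 (MAX): max(6, -12, 10, -2) = 10
n1-2 (MAX): max(-14, 8) = 8
n1 (MIN): min(10, 8) = 8
n2-1 (MAX): max(-15, -10, -12) = -10
n2-2 (MAX): max(15, 1) = 15
n2 (MIN): min(-10, 15) = -10
n3-1 (MAX): max(-12, 0, -20, -10) = 0
n3-2 (MAX): max(4, 8, -5) = 8
n3 (MIN): min(0, 8) = 0
root (MAX): max(8, -10, 0) = 8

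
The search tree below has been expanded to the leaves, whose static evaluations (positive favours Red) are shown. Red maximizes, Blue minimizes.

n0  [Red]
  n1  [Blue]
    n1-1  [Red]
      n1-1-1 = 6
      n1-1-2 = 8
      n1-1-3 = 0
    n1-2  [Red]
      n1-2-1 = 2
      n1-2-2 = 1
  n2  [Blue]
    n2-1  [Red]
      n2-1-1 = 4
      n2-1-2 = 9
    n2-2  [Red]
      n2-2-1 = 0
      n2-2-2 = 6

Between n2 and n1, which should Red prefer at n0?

n2-1 (Red): max(4, 9) = 9
n2-2 (Red): max(0, 6) = 6
n2 (Blue): min(9, 6) = 6
n1-1 (Red): max(6, 8, 0) = 8
n1-2 (Red): max(2, 1) = 2
n1 (Blue): min(8, 2) = 2
Red prefers the higher value; n2=6, n1=2. n2 is better since 6 > 2.

n2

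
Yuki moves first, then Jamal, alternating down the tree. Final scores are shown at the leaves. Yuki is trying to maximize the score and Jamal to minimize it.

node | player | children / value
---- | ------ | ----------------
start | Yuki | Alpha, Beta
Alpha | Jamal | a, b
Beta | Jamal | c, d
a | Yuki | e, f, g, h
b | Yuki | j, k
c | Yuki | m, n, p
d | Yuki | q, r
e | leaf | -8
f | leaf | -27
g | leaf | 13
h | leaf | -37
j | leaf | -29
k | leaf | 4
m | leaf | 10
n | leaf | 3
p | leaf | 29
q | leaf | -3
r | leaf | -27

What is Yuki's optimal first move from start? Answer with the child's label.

Alpha

a (Yuki): max(-8, -27, 13, -37) = 13
b (Yuki): max(-29, 4) = 4
Alpha (Jamal): min(13, 4) = 4
c (Yuki): max(10, 3, 29) = 29
d (Yuki): max(-3, -27) = -3
Beta (Jamal): min(29, -3) = -3
start (Yuki): max(4, -3) = 4
Yuki at start wants the highest of {Alpha=4, Beta=-3}, so chooses Alpha.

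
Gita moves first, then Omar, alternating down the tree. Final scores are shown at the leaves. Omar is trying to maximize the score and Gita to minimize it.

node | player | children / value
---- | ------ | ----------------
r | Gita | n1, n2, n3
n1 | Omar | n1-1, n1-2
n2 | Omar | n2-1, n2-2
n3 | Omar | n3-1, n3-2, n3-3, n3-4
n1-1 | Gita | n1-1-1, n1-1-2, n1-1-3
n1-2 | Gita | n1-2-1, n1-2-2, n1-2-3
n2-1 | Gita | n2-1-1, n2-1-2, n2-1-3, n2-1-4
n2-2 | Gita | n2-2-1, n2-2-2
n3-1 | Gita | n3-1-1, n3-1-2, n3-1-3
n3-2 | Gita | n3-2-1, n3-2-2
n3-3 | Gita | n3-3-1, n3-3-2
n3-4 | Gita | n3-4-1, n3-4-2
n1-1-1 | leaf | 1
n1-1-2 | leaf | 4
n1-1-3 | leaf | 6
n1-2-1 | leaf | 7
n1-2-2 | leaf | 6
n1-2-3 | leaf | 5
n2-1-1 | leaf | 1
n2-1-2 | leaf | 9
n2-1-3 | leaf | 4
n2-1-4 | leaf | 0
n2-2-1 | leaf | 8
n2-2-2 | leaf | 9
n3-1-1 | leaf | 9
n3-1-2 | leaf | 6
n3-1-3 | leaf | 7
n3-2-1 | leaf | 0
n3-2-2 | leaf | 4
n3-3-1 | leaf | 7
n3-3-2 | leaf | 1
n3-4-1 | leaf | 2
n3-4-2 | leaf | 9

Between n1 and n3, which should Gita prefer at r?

n1-1 (Gita): min(1, 4, 6) = 1
n1-2 (Gita): min(7, 6, 5) = 5
n1 (Omar): max(1, 5) = 5
n3-1 (Gita): min(9, 6, 7) = 6
n3-2 (Gita): min(0, 4) = 0
n3-3 (Gita): min(7, 1) = 1
n3-4 (Gita): min(2, 9) = 2
n3 (Omar): max(6, 0, 1, 2) = 6
Gita prefers the lower value; n1=5, n3=6. n1 is better since 5 < 6.

n1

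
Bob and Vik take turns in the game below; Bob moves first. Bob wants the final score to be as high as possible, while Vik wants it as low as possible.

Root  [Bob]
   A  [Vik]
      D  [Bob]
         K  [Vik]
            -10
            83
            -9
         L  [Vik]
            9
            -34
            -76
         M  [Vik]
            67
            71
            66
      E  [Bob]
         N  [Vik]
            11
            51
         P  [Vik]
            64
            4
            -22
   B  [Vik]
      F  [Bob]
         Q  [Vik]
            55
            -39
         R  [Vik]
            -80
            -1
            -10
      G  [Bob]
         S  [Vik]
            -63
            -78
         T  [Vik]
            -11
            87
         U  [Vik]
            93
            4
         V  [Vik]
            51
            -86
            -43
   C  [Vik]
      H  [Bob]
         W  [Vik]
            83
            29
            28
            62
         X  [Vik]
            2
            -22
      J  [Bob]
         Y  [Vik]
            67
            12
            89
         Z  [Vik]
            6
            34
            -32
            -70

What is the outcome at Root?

K (Vik): min(-10, 83, -9) = -10
L (Vik): min(9, -34, -76) = -76
M (Vik): min(67, 71, 66) = 66
D (Bob): max(-10, -76, 66) = 66
N (Vik): min(11, 51) = 11
P (Vik): min(64, 4, -22) = -22
E (Bob): max(11, -22) = 11
A (Vik): min(66, 11) = 11
Q (Vik): min(55, -39) = -39
R (Vik): min(-80, -1, -10) = -80
F (Bob): max(-39, -80) = -39
S (Vik): min(-63, -78) = -78
T (Vik): min(-11, 87) = -11
U (Vik): min(93, 4) = 4
V (Vik): min(51, -86, -43) = -86
G (Bob): max(-78, -11, 4, -86) = 4
B (Vik): min(-39, 4) = -39
W (Vik): min(83, 29, 28, 62) = 28
X (Vik): min(2, -22) = -22
H (Bob): max(28, -22) = 28
Y (Vik): min(67, 12, 89) = 12
Z (Vik): min(6, 34, -32, -70) = -70
J (Bob): max(12, -70) = 12
C (Vik): min(28, 12) = 12
Root (Bob): max(11, -39, 12) = 12

12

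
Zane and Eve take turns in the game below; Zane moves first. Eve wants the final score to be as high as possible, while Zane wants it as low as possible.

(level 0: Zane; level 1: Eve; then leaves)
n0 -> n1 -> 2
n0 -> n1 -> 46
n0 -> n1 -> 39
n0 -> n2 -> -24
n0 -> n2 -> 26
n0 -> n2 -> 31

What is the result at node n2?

31

n2 (Eve): max(-24, 26, 31) = 31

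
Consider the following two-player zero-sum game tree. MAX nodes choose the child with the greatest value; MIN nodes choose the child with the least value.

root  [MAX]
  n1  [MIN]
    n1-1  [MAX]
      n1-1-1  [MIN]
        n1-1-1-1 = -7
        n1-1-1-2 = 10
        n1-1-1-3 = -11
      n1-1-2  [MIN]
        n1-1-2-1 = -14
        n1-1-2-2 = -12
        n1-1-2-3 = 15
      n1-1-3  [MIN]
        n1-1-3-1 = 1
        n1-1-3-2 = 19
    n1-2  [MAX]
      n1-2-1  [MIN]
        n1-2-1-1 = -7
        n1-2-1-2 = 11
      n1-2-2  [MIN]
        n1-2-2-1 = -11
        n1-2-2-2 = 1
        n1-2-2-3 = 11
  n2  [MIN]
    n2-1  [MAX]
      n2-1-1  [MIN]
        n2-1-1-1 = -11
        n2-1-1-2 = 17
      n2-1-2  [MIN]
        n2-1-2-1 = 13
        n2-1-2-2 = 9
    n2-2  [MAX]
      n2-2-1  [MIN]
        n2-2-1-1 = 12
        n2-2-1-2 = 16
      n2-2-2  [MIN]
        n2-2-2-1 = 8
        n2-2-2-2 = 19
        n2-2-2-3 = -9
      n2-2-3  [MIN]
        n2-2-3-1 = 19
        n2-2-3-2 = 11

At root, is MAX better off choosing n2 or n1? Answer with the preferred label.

n2-1-1 (MIN): min(-11, 17) = -11
n2-1-2 (MIN): min(13, 9) = 9
n2-1 (MAX): max(-11, 9) = 9
n2-2-1 (MIN): min(12, 16) = 12
n2-2-2 (MIN): min(8, 19, -9) = -9
n2-2-3 (MIN): min(19, 11) = 11
n2-2 (MAX): max(12, -9, 11) = 12
n2 (MIN): min(9, 12) = 9
n1-1-1 (MIN): min(-7, 10, -11) = -11
n1-1-2 (MIN): min(-14, -12, 15) = -14
n1-1-3 (MIN): min(1, 19) = 1
n1-1 (MAX): max(-11, -14, 1) = 1
n1-2-1 (MIN): min(-7, 11) = -7
n1-2-2 (MIN): min(-11, 1, 11) = -11
n1-2 (MAX): max(-7, -11) = -7
n1 (MIN): min(1, -7) = -7
MAX prefers the higher value; n2=9, n1=-7. n2 is better since 9 > -7.

n2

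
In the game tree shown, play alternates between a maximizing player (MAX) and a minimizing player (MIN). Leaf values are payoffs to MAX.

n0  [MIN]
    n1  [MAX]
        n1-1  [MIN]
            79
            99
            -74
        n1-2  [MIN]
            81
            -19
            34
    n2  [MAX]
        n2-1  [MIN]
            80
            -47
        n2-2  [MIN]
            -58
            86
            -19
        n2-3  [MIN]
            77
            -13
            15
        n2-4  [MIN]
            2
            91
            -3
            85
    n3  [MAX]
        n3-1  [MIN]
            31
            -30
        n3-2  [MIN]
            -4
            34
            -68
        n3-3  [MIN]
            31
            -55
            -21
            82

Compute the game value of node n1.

-19

n1-1 (MIN): min(79, 99, -74) = -74
n1-2 (MIN): min(81, -19, 34) = -19
n1 (MAX): max(-74, -19) = -19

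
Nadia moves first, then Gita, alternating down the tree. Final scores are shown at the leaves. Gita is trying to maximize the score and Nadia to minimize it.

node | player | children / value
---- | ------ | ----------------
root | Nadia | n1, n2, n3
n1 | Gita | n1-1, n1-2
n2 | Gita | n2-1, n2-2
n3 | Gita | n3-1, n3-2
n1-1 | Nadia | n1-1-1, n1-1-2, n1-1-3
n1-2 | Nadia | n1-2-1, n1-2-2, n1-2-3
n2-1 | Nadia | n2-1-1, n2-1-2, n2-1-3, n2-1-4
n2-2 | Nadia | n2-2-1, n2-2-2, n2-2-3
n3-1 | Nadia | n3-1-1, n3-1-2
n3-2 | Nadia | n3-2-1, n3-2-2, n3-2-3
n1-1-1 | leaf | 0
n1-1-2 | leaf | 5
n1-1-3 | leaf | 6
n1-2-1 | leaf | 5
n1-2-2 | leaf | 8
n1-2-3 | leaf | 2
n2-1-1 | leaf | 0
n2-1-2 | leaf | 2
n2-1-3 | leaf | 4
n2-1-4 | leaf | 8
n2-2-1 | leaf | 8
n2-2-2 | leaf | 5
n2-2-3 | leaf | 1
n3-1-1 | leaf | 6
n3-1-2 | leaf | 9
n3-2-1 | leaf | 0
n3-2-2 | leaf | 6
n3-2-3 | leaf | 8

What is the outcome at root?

1

n1-1 (Nadia): min(0, 5, 6) = 0
n1-2 (Nadia): min(5, 8, 2) = 2
n1 (Gita): max(0, 2) = 2
n2-1 (Nadia): min(0, 2, 4, 8) = 0
n2-2 (Nadia): min(8, 5, 1) = 1
n2 (Gita): max(0, 1) = 1
n3-1 (Nadia): min(6, 9) = 6
n3-2 (Nadia): min(0, 6, 8) = 0
n3 (Gita): max(6, 0) = 6
root (Nadia): min(2, 1, 6) = 1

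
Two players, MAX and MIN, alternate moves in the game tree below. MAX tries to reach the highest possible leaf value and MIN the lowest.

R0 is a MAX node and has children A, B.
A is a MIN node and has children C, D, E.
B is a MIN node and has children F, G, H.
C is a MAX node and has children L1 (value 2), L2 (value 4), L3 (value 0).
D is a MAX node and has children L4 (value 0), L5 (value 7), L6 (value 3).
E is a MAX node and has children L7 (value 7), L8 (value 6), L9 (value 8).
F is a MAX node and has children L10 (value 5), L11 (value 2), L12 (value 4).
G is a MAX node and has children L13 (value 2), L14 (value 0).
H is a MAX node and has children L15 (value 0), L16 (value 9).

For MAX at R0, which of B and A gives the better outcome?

A

F (MAX): max(5, 2, 4) = 5
G (MAX): max(2, 0) = 2
H (MAX): max(0, 9) = 9
B (MIN): min(5, 2, 9) = 2
C (MAX): max(2, 4, 0) = 4
D (MAX): max(0, 7, 3) = 7
E (MAX): max(7, 6, 8) = 8
A (MIN): min(4, 7, 8) = 4
MAX prefers the higher value; B=2, A=4. A is better since 4 > 2.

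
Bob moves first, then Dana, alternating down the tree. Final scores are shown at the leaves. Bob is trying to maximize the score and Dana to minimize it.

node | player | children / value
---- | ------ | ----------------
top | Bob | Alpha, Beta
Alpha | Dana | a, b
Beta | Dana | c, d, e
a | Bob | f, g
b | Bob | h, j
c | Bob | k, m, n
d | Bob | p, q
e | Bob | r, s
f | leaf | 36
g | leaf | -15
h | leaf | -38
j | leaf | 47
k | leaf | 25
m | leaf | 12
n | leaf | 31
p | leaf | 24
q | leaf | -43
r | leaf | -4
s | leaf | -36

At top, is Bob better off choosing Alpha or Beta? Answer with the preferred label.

Alpha

a (Bob): max(36, -15) = 36
b (Bob): max(-38, 47) = 47
Alpha (Dana): min(36, 47) = 36
c (Bob): max(25, 12, 31) = 31
d (Bob): max(24, -43) = 24
e (Bob): max(-4, -36) = -4
Beta (Dana): min(31, 24, -4) = -4
Bob prefers the higher value; Alpha=36, Beta=-4. Alpha is better since 36 > -4.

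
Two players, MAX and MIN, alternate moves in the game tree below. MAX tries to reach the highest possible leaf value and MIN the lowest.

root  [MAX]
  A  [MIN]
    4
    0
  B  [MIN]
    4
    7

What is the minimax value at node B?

B (MIN): min(4, 7) = 4

4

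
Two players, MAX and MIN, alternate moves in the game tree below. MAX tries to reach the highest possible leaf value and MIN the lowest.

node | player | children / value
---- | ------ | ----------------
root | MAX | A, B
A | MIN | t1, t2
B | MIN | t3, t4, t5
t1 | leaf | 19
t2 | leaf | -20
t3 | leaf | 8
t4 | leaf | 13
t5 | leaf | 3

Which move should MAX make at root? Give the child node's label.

A (MIN): min(19, -20) = -20
B (MIN): min(8, 13, 3) = 3
root (MAX): max(-20, 3) = 3
MAX at root wants the highest of {A=-20, B=3}, so chooses B.

B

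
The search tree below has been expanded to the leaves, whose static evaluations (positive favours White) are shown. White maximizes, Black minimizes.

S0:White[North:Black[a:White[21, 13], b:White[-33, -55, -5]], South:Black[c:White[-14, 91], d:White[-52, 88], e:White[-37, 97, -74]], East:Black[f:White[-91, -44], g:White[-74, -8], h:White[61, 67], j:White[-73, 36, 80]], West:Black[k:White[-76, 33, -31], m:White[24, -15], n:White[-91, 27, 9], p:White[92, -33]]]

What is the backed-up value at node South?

88

c (White): max(-14, 91) = 91
d (White): max(-52, 88) = 88
e (White): max(-37, 97, -74) = 97
South (Black): min(91, 88, 97) = 88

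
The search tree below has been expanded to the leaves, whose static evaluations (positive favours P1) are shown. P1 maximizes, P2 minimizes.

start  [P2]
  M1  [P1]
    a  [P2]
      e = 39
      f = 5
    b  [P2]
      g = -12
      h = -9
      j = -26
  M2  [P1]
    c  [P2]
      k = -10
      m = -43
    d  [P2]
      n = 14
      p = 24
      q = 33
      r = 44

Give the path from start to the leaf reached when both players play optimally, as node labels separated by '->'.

start -> M1 -> a -> f

a (P2): min(39, 5) = 5
b (P2): min(-12, -9, -26) = -26
M1 (P1): max(5, -26) = 5
c (P2): min(-10, -43) = -43
d (P2): min(14, 24, 33, 44) = 14
M2 (P1): max(-43, 14) = 14
start (P2): min(5, 14) = 5
At start, P2 picks M1 (lowest: 5).
At M1, P1 picks a (highest: 5).
At a, P2 picks f (lowest: 5).
Terminal value 5.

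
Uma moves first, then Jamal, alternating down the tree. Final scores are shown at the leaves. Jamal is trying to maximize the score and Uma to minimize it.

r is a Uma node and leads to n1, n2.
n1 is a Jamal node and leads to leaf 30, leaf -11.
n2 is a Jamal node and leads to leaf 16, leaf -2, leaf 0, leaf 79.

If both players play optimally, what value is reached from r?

30

n1 (Jamal): max(30, -11) = 30
n2 (Jamal): max(16, -2, 0, 79) = 79
r (Uma): min(30, 79) = 30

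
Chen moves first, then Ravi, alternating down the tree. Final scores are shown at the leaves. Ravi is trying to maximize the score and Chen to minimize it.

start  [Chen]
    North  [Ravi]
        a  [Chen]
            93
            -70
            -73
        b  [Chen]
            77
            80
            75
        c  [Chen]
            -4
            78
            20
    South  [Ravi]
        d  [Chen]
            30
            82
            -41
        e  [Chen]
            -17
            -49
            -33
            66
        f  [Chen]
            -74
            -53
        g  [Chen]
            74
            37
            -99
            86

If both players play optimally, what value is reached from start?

-41

a (Chen): min(93, -70, -73) = -73
b (Chen): min(77, 80, 75) = 75
c (Chen): min(-4, 78, 20) = -4
North (Ravi): max(-73, 75, -4) = 75
d (Chen): min(30, 82, -41) = -41
e (Chen): min(-17, -49, -33, 66) = -49
f (Chen): min(-74, -53) = -74
g (Chen): min(74, 37, -99, 86) = -99
South (Ravi): max(-41, -49, -74, -99) = -41
start (Chen): min(75, -41) = -41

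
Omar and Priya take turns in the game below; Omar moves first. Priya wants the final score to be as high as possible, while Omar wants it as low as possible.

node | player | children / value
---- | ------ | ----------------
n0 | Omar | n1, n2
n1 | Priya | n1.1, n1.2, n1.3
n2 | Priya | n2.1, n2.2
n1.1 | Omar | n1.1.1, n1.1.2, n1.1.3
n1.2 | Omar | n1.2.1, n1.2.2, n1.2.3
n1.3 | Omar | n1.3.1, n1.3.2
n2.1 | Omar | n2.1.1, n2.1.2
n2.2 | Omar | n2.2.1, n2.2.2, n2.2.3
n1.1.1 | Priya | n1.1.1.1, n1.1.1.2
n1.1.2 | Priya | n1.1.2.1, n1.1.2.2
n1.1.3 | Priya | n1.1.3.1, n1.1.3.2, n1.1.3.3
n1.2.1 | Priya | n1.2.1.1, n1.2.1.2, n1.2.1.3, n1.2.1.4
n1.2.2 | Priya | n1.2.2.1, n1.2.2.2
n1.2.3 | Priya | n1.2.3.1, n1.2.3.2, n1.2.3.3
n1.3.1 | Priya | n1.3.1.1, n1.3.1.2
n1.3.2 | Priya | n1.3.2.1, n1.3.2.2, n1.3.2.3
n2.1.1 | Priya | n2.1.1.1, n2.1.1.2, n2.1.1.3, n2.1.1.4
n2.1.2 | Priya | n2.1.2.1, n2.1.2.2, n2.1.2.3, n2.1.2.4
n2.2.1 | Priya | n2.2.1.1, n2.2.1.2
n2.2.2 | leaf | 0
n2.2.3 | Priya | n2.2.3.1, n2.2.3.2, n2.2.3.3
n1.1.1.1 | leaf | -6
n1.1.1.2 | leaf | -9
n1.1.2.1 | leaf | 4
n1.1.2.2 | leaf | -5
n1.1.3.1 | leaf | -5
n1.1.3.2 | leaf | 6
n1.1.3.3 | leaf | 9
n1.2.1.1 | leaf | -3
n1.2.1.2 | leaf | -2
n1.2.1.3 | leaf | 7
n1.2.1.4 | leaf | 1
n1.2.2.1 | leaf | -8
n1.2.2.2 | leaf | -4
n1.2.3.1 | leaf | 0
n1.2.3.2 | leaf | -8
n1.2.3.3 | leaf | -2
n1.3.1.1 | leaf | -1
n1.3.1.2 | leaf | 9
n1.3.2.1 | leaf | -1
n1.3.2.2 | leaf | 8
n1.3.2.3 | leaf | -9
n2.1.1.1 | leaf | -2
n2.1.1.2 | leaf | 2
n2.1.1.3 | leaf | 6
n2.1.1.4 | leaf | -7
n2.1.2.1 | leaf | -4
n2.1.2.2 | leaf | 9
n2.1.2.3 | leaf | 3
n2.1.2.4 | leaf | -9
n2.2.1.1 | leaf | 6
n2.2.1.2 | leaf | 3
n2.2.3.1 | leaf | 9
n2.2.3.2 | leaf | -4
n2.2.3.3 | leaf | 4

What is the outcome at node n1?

n1.1.1 (Priya): max(-6, -9) = -6
n1.1.2 (Priya): max(4, -5) = 4
n1.1.3 (Priya): max(-5, 6, 9) = 9
n1.1 (Omar): min(-6, 4, 9) = -6
n1.2.1 (Priya): max(-3, -2, 7, 1) = 7
n1.2.2 (Priya): max(-8, -4) = -4
n1.2.3 (Priya): max(0, -8, -2) = 0
n1.2 (Omar): min(7, -4, 0) = -4
n1.3.1 (Priya): max(-1, 9) = 9
n1.3.2 (Priya): max(-1, 8, -9) = 8
n1.3 (Omar): min(9, 8) = 8
n1 (Priya): max(-6, -4, 8) = 8

8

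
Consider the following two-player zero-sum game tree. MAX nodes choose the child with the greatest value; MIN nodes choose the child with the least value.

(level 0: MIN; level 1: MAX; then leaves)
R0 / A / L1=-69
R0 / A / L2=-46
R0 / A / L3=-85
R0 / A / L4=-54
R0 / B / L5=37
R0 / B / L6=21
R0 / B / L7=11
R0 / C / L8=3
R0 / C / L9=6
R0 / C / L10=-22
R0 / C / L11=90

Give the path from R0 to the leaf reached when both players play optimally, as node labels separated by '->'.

A (MAX): max(-69, -46, -85, -54) = -46
B (MAX): max(37, 21, 11) = 37
C (MAX): max(3, 6, -22, 90) = 90
R0 (MIN): min(-46, 37, 90) = -46
At R0, MIN picks A (lowest: -46).
At A, MAX picks L2 (highest: -46).
Terminal value -46.

R0 -> A -> L2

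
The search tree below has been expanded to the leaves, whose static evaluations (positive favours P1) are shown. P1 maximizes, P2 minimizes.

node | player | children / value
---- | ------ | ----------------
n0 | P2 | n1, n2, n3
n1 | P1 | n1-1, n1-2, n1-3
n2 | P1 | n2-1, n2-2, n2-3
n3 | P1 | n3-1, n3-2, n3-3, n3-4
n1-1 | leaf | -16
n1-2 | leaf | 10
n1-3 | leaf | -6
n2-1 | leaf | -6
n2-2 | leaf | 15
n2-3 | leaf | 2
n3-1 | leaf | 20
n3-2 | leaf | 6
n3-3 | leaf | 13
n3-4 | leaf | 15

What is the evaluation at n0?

n1 (P1): max(-16, 10, -6) = 10
n2 (P1): max(-6, 15, 2) = 15
n3 (P1): max(20, 6, 13, 15) = 20
n0 (P2): min(10, 15, 20) = 10

10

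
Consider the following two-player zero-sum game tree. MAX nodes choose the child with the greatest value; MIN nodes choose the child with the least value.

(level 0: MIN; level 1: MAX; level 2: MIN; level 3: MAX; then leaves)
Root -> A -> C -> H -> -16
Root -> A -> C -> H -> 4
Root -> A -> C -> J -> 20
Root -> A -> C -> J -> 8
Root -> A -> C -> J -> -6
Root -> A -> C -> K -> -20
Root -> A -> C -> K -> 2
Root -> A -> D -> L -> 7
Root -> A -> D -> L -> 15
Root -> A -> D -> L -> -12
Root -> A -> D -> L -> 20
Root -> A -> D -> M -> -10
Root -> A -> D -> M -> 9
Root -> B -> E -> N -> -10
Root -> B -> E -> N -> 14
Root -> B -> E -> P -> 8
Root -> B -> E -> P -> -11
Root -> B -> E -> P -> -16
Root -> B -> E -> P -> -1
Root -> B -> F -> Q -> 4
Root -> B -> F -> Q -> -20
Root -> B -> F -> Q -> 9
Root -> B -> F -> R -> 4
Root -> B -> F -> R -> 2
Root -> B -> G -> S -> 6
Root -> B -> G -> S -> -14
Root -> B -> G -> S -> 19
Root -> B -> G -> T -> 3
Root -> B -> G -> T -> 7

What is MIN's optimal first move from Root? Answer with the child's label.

H (MAX): max(-16, 4) = 4
J (MAX): max(20, 8, -6) = 20
K (MAX): max(-20, 2) = 2
C (MIN): min(4, 20, 2) = 2
L (MAX): max(7, 15, -12, 20) = 20
M (MAX): max(-10, 9) = 9
D (MIN): min(20, 9) = 9
A (MAX): max(2, 9) = 9
N (MAX): max(-10, 14) = 14
P (MAX): max(8, -11, -16, -1) = 8
E (MIN): min(14, 8) = 8
Q (MAX): max(4, -20, 9) = 9
R (MAX): max(4, 2) = 4
F (MIN): min(9, 4) = 4
S (MAX): max(6, -14, 19) = 19
T (MAX): max(3, 7) = 7
G (MIN): min(19, 7) = 7
B (MAX): max(8, 4, 7) = 8
Root (MIN): min(9, 8) = 8
MIN at Root wants the lowest of {A=9, B=8}, so chooses B.

B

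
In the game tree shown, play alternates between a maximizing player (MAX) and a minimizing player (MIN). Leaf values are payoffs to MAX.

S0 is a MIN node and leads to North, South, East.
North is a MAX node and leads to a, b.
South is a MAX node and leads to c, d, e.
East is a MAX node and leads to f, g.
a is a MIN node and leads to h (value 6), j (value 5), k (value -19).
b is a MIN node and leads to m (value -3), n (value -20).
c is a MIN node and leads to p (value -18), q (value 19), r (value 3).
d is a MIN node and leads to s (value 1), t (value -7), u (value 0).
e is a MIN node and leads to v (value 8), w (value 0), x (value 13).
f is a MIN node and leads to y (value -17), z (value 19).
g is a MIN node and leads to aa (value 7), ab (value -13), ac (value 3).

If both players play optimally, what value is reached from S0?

a (MIN): min(6, 5, -19) = -19
b (MIN): min(-3, -20) = -20
North (MAX): max(-19, -20) = -19
c (MIN): min(-18, 19, 3) = -18
d (MIN): min(1, -7, 0) = -7
e (MIN): min(8, 0, 13) = 0
South (MAX): max(-18, -7, 0) = 0
f (MIN): min(-17, 19) = -17
g (MIN): min(7, -13, 3) = -13
East (MAX): max(-17, -13) = -13
S0 (MIN): min(-19, 0, -13) = -19

-19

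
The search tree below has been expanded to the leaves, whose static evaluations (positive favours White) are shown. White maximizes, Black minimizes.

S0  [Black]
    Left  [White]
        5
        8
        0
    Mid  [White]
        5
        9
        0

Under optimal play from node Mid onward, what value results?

9

Mid (White): max(5, 9, 0) = 9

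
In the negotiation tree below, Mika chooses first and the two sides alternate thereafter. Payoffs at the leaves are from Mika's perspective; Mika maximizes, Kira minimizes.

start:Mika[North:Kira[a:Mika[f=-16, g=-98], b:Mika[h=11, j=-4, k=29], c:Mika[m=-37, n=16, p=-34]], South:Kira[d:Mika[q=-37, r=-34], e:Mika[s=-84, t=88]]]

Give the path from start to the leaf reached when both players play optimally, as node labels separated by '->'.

start -> North -> a -> f

a (Mika): max(-16, -98) = -16
b (Mika): max(11, -4, 29) = 29
c (Mika): max(-37, 16, -34) = 16
North (Kira): min(-16, 29, 16) = -16
d (Mika): max(-37, -34) = -34
e (Mika): max(-84, 88) = 88
South (Kira): min(-34, 88) = -34
start (Mika): max(-16, -34) = -16
At start, Mika picks North (highest: -16).
At North, Kira picks a (lowest: -16).
At a, Mika picks f (highest: -16).
Terminal value -16.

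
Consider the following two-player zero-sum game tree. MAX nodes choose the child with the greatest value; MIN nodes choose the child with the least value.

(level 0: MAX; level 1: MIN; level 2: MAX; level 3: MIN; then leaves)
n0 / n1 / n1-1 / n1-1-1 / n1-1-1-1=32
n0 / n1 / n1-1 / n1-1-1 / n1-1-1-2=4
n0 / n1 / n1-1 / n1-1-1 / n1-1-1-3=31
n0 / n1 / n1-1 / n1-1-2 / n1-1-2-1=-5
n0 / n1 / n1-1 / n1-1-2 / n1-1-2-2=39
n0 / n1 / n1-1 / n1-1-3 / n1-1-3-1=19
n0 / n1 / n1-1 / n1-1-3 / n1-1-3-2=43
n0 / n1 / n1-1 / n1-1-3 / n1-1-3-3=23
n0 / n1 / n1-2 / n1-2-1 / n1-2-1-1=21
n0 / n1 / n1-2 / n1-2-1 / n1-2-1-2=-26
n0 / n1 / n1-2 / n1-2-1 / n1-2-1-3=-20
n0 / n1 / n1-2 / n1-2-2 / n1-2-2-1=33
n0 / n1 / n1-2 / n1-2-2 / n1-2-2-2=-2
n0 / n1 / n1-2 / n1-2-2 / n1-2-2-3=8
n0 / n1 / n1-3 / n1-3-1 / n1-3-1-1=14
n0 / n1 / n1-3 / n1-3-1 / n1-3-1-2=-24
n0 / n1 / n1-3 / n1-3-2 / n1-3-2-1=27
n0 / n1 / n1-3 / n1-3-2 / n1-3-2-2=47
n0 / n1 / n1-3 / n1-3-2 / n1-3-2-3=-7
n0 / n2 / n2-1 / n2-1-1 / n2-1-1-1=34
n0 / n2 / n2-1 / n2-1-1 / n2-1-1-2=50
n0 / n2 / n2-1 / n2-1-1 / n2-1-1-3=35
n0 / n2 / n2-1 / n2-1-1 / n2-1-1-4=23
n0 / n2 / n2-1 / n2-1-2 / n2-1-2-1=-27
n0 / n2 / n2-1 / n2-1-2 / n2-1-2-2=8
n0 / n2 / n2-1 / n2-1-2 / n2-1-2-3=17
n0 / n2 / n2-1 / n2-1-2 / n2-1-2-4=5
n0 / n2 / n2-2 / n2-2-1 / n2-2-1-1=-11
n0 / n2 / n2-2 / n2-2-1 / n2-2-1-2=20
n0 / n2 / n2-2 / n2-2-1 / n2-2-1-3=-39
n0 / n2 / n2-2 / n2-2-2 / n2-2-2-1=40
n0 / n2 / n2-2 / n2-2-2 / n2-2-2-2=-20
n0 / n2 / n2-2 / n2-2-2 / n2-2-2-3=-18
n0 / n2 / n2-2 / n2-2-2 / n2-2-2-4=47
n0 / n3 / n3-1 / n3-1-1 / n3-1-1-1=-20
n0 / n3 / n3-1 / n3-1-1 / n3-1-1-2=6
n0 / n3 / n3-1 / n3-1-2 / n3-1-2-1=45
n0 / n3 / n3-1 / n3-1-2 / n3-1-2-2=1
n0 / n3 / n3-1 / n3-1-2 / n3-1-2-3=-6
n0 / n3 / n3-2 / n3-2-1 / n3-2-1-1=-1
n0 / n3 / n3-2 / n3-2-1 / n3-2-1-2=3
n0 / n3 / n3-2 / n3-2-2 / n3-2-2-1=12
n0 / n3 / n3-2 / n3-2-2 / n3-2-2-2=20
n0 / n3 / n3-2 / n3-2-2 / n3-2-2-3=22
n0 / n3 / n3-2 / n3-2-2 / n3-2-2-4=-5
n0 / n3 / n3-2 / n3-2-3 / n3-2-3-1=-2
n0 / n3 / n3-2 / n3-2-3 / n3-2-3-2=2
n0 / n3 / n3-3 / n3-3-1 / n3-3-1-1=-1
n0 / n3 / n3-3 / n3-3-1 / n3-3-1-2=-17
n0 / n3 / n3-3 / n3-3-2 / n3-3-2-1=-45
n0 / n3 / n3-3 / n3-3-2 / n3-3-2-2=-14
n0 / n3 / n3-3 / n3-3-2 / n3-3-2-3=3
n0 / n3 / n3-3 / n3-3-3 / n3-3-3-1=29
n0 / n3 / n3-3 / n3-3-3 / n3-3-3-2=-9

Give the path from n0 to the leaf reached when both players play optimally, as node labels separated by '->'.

n0 -> n1 -> n1-3 -> n1-3-2 -> n1-3-2-3

n1-1-1 (MIN): min(32, 4, 31) = 4
n1-1-2 (MIN): min(-5, 39) = -5
n1-1-3 (MIN): min(19, 43, 23) = 19
n1-1 (MAX): max(4, -5, 19) = 19
n1-2-1 (MIN): min(21, -26, -20) = -26
n1-2-2 (MIN): min(33, -2, 8) = -2
n1-2 (MAX): max(-26, -2) = -2
n1-3-1 (MIN): min(14, -24) = -24
n1-3-2 (MIN): min(27, 47, -7) = -7
n1-3 (MAX): max(-24, -7) = -7
n1 (MIN): min(19, -2, -7) = -7
n2-1-1 (MIN): min(34, 50, 35, 23) = 23
n2-1-2 (MIN): min(-27, 8, 17, 5) = -27
n2-1 (MAX): max(23, -27) = 23
n2-2-1 (MIN): min(-11, 20, -39) = -39
n2-2-2 (MIN): min(40, -20, -18, 47) = -20
n2-2 (MAX): max(-39, -20) = -20
n2 (MIN): min(23, -20) = -20
n3-1-1 (MIN): min(-20, 6) = -20
n3-1-2 (MIN): min(45, 1, -6) = -6
n3-1 (MAX): max(-20, -6) = -6
n3-2-1 (MIN): min(-1, 3) = -1
n3-2-2 (MIN): min(12, 20, 22, -5) = -5
n3-2-3 (MIN): min(-2, 2) = -2
n3-2 (MAX): max(-1, -5, -2) = -1
n3-3-1 (MIN): min(-1, -17) = -17
n3-3-2 (MIN): min(-45, -14, 3) = -45
n3-3-3 (MIN): min(29, -9) = -9
n3-3 (MAX): max(-17, -45, -9) = -9
n3 (MIN): min(-6, -1, -9) = -9
n0 (MAX): max(-7, -20, -9) = -7
At n0, MAX picks n1 (highest: -7).
At n1, MIN picks n1-3 (lowest: -7).
At n1-3, MAX picks n1-3-2 (highest: -7).
At n1-3-2, MIN picks n1-3-2-3 (lowest: -7).
Terminal value -7.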